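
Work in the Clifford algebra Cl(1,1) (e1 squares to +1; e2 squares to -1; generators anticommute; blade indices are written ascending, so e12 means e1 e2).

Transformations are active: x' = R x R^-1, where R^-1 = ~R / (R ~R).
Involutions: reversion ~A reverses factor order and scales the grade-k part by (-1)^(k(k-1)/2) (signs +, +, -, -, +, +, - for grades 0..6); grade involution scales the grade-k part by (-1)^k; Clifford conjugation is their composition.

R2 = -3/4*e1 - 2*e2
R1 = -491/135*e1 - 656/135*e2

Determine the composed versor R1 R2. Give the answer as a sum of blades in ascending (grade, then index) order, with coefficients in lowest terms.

Distribute over the terms of R1 (each basis-blade product reordered to ascending indices, repeated generators contracted through their squares):
(-491/135*e1) R2 = 491/180 + 982/135*e12
(-656/135*e2) R2 = -1312/135 - 164/45*e12
Summing the partial products and collecting blades:
Answer: -755/108 + 98/27*e12


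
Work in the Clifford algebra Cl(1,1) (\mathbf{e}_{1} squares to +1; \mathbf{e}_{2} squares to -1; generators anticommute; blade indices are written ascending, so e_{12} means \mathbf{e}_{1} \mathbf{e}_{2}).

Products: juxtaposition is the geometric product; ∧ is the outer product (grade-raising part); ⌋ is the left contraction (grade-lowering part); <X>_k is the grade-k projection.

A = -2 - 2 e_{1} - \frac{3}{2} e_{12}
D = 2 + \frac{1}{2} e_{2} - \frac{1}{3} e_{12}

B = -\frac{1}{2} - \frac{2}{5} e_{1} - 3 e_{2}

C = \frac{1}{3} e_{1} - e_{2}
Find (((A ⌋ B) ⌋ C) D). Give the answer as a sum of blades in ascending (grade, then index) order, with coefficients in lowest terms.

step 1: \frac{9}{5} + \frac{4}{5} e_{1} + 6 e_{2}
step 2: \frac{94}{15} + \frac{3}{5} e_{1} - \frac{9}{5} e_{2}
step 3: \frac{403}{30} + \frac{9}{5} e_{1} - \frac{2}{3} e_{2} - \frac{161}{90} e_{12}
Answer: \frac{403}{30} + \frac{9}{5} e_{1} - \frac{2}{3} e_{2} - \frac{161}{90} e_{12}


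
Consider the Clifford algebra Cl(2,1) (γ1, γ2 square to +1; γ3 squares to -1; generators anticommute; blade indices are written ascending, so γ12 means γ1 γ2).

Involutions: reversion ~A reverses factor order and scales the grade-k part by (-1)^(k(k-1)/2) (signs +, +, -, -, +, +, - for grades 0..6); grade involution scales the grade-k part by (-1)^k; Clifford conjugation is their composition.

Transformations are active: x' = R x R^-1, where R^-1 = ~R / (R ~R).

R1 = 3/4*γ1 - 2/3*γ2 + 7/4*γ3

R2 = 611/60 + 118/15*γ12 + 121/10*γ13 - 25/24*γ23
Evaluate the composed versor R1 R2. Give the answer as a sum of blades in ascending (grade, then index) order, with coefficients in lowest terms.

Distribute over the terms of R1 (each basis-blade product reordered to ascending indices, repeated generators contracted through their squares):
(3/4*γ1) R2 = 611/80*γ1 + 59/10*γ2 + 363/40*γ3 - 25/32*γ123
(-2/3*γ2) R2 = 236/45*γ1 - 611/90*γ2 + 25/36*γ3 + 121/15*γ123
(7/4*γ3) R2 = 847/40*γ1 - 175/96*γ2 + 4277/240*γ3 + 413/30*γ123
Summing the partial products and collecting blades:
Answer: 24521/720*γ1 - 781/288*γ2 + 3973/144*γ3 + 2021/96*γ123


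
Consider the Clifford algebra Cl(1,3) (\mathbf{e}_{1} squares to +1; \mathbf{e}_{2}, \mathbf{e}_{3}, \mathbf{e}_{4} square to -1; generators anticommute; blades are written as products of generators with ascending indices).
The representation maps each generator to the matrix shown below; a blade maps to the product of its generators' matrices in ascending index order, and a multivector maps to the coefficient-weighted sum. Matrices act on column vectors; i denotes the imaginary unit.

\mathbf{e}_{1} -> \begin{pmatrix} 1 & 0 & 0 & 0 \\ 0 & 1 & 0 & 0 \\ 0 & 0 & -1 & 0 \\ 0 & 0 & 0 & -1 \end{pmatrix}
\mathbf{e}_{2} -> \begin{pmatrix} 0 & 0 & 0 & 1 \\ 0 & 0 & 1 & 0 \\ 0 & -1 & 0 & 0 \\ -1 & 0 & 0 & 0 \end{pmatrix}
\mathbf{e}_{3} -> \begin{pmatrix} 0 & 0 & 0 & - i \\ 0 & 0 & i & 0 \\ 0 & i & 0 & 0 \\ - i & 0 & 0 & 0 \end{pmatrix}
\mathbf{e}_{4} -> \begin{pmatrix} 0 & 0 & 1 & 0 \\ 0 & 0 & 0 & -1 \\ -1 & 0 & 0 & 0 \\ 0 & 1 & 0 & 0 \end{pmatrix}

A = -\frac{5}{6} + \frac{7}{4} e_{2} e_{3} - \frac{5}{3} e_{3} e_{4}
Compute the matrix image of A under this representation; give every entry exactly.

Bivector images (products of the table entries): rho(e_{2} e_{3}) = rho(\mathbf{e}_{2})rho(\mathbf{e}_{3}) = \begin{pmatrix} - i & 0 & 0 & 0 \\ 0 & i & 0 & 0 \\ 0 & 0 & - i & 0 \\ 0 & 0 & 0 & i \end{pmatrix}; rho(e_{3} e_{4}) = rho(\mathbf{e}_{3})rho(\mathbf{e}_{4}) = \begin{pmatrix} 0 & - i & 0 & 0 \\ - i & 0 & 0 & 0 \\ 0 & 0 & 0 & - i \\ 0 & 0 & - i & 0 \end{pmatrix}.
M = (-\frac{5}{6})*1 + (\frac{7}{4})*rho(e_{2} e_{3}) + (-\frac{5}{3})*rho(e_{3} e_{4}), summed entrywise (1 is the identity matrix):
Answer: \begin{pmatrix} - \frac{5}{6} - \frac{7 i}{4} & \frac{5 i}{3} & 0 & 0 \\ \frac{5 i}{3} & - \frac{5}{6} + \frac{7 i}{4} & 0 & 0 \\ 0 & 0 & - \frac{5}{6} - \frac{7 i}{4} & \frac{5 i}{3} \\ 0 & 0 & \frac{5 i}{3} & - \frac{5}{6} + \frac{7 i}{4} \end{pmatrix}


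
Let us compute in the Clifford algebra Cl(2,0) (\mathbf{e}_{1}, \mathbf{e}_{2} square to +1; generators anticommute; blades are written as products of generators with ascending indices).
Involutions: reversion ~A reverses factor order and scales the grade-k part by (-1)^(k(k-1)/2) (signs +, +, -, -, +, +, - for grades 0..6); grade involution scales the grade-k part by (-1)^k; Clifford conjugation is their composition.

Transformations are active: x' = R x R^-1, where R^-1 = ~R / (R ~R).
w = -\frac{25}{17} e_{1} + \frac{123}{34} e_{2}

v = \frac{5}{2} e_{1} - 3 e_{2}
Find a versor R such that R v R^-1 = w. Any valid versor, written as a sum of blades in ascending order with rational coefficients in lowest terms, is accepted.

Here q(v) = q(w) = \frac{61}{4}; the classical choice R = v + w = \frac{35}{34} e_{1} + \frac{21}{34} e_{2} then realises v -> w under the sandwich.
Answer: \frac{35}{34} e_{1} + \frac{21}{34} e_{2}


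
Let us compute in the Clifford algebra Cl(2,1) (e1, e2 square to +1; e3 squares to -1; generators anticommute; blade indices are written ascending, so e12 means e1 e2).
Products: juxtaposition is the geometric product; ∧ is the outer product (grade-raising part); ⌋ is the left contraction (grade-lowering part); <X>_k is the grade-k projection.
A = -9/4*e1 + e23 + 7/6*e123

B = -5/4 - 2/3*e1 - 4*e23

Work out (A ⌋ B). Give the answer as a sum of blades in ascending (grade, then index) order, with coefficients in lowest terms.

step 1: -5/2
Answer: -5/2


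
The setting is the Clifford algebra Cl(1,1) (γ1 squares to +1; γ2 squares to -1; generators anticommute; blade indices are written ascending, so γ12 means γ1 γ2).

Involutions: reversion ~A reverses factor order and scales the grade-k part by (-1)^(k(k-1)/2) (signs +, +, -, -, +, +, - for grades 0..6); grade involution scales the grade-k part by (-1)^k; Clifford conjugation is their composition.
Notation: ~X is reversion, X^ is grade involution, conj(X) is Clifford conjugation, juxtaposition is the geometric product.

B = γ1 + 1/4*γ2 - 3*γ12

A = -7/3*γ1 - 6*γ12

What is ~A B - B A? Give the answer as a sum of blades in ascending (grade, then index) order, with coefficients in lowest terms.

first term: -61/3 - 3/2*γ1 + γ2 - 7/12*γ12
second term: 47/3 - 3/2*γ1 - 13*γ2 + 7/12*γ12
Answer: -36 + 14*γ2 - 7/6*γ12


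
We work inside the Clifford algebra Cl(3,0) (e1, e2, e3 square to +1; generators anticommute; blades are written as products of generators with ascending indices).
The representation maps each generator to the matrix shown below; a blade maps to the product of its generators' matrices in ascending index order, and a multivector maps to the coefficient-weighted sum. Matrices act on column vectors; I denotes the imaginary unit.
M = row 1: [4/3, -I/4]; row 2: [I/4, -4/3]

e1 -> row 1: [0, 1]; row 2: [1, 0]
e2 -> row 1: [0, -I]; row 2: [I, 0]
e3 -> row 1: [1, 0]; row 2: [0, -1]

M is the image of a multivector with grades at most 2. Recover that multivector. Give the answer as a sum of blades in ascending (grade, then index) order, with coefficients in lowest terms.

Method: 1, rho(e1), rho(e2), rho(e3) form a trace-orthogonal basis of the 2x2 complex matrices (tr(X Y) = 2 if X = Y, else 0), so M = m0*1 + m1*rho(e1) + m2*rho(e2) + m3*rho(e3) with m0 = tr(M)/2 = 0, m1 = tr(M rho(e1))/2 = 0, m2 = tr(M rho(e2))/2 = 1/4, m3 = tr(M rho(e3))/2 = 4/3.
Multiplying table entries, the bivector images are rho(e1 e2) = I*rho(e3), rho(e1 e3) = -I*rho(e2), rho(e2 e3) = I*rho(e1); with real blade coefficients the real parts of m0..m3 are the coefficients of 1, e1, e2, e3 and the imaginary parts give the bivectors (e2 e3: Im m1, e1 e3: -Im m2, e1 e2: Im m3).
Answer: 1/4*e2 + 4/3*e3


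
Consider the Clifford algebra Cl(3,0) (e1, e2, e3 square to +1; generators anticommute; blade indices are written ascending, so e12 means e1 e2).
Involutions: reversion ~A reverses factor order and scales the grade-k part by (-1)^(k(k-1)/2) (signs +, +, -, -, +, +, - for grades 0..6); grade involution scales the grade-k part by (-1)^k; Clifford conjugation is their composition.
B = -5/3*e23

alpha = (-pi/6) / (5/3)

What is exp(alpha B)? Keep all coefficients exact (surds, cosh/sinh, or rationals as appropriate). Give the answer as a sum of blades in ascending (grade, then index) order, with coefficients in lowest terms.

B^2 = (-5/3)^2*(e23)^2 = 25/9*(-1) = -25/9 (a basis 2-blade squares to minus the product of its generators' squares).
B^2 = -25/9 — the negative square puts this in the circular regime; l = 5/3, alpha*l = -pi/6, so exp(alpha B) = cos(-pi/6) + (sin(-pi/6)/(5/3))*B = sqrt(3)/2 + (-3/10)*B.
Answer: sqrt(3)/2 + 1/2*e23


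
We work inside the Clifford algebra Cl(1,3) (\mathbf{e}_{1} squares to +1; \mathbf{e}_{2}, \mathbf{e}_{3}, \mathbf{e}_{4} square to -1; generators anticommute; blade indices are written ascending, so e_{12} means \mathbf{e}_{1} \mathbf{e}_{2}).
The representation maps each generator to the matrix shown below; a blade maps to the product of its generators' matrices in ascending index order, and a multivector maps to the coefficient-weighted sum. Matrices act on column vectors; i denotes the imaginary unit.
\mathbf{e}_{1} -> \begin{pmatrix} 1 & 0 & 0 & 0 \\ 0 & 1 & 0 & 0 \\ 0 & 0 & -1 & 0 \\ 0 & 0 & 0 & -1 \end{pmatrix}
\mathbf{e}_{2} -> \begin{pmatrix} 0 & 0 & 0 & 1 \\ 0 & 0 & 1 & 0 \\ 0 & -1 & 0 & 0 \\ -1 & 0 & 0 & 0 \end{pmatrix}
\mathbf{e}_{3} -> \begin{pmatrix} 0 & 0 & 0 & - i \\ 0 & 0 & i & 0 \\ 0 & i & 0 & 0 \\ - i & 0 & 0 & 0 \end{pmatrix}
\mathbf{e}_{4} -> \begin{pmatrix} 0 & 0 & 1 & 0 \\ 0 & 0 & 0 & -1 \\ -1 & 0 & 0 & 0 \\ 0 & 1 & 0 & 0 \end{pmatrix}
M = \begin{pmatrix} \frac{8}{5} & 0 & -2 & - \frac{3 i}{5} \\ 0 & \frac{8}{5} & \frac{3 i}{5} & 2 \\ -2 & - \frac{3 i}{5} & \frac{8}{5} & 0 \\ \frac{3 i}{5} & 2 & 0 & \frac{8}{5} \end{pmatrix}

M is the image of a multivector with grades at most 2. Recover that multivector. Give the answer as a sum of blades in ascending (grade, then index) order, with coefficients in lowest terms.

Method: the blade images are trace-orthogonal — tr(rho(e_A) rho(e_B)^-1) = 4 if A = B and 0 otherwise — and rho(e_A)^-1 = (e_A)^2 * rho(e_A) with (e_A)^2 = +1 or -1, so the coefficient of e_A in the preimage is (e_A)^2 * tr(M rho(e_A))/4.
Nonzero projections over blades of grade <= 2: 1: (1)^2 = +1, tr(M 1) = \frac{32}{5}, coefficient \frac{8}{5}; e_{13}: (e_{13})^2 = +1, tr(M rho(e_{13})) = \frac{12}{5}, coefficient \frac{3}{5}; e_{14}: (e_{14})^2 = +1, tr(M rho(e_{14})) = -8, coefficient -2. Every other blade of grade <= 2 projects to 0.
Answer: \frac{8}{5} + \frac{3}{5} e_{13} - 2 e_{14}


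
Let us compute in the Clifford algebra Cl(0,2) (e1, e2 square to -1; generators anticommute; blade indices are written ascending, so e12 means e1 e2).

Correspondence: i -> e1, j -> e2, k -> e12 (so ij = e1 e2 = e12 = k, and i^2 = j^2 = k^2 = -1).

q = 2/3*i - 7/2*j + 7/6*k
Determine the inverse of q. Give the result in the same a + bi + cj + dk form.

In blades: q = 2/3*e1 - 7/2*e2 + 7/6*e12.
With qbar = -2/3*e1 + 7/2*e2 - 7/6*e12 (scalar fixed, mapped units negated), q qbar = 253/18 (the sum of squared coefficients), so q^-1 = qbar / (253/18) = -12/253*e1 + 63/253*e2 - 21/253*e12; translating back:
Answer: -12/253*i + 63/253*j - 21/253*k


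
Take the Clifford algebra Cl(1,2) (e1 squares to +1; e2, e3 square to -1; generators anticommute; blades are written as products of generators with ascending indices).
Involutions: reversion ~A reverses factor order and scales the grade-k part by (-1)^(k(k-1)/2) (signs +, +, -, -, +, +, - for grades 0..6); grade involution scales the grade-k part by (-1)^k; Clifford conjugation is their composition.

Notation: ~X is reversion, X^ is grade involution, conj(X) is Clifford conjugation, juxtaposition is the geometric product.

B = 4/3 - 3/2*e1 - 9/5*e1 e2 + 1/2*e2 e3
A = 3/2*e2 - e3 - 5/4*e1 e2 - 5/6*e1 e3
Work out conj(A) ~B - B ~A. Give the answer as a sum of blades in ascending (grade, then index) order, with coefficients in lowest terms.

first term: 9/4 - 27/10*e1 - 5/8*e2 + 11/6*e3 - e1 e2 + 233/72*e1 e3 + 3/2*e2 e3 + 9/5*e1 e2 e3
second term: -9/4 + 27/10*e1 + 5/8*e2 - 11/6*e3 - e1 e2 + 233/72*e1 e3 + 3/2*e2 e3 + 9/5*e1 e2 e3
Answer: 9/2 - 27/5*e1 - 5/4*e2 + 11/3*e3


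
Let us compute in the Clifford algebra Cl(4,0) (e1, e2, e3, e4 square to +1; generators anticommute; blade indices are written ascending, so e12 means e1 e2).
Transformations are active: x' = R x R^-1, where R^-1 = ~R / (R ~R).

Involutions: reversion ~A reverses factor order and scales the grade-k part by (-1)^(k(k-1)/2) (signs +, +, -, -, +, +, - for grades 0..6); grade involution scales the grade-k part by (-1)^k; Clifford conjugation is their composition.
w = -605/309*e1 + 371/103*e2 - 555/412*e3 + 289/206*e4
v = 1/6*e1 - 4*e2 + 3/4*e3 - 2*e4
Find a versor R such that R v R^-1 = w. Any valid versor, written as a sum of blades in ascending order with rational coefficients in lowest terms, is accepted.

Why this works: both vectors square to 2965/144, so q(v) = q(w) and R = v + w = -369/206*e1 - 41/103*e2 - 123/206*e3 - 123/206*e4 carries v to w — its own direction survives, the complement (v - w)/2 flips.
Answer: -369/206*e1 - 41/103*e2 - 123/206*e3 - 123/206*e4


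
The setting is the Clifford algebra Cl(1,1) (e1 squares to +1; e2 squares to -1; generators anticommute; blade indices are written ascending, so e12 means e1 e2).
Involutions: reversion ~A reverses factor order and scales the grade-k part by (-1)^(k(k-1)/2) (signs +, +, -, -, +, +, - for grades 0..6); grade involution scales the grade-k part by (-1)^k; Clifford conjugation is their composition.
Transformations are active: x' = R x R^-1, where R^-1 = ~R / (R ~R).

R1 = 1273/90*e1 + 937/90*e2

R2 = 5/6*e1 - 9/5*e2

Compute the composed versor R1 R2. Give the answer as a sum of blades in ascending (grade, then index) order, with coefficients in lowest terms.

Distribute over the terms of R1 (each basis-blade product reordered to ascending indices, repeated generators contracted through their squares):
(1273/90*e1) R2 = 1273/108 - 1273/50*e12
(937/90*e2) R2 = 937/50 - 937/108*e12
Summing the partial products and collecting blades:
Answer: 82423/2700 - 92167/2700*e12


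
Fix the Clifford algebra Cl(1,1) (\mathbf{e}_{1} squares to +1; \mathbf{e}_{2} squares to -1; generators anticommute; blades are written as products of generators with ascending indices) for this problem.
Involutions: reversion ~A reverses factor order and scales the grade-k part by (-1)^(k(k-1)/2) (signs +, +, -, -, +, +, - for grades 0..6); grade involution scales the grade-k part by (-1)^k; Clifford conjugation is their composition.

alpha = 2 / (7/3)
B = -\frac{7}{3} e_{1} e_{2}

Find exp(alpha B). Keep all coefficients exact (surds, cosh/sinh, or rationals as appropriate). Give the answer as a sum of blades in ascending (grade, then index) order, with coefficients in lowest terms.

B^2 = (-\frac{7}{3})^2*(e_{1} e_{2})^2 = \frac{49}{9}*(+1) = \frac{49}{9} (a basis 2-blade squares to minus the product of its generators' squares).
B^2 = \frac{49}{9} — B^2 > 0, so the exponential closes hyperbolically: l = \frac{7}{3}, alpha*l = 2, so exp(alpha B) = cosh(2) + (sinh(2)/(\frac{7}{3}))*B = \cosh{\left(2 \right)} + (\frac{3 \sinh{\left(2 \right)}}{7})*B.
Answer: \cosh{\left(2 \right)} - \sinh{\left(2 \right)} e_{1} e_{2}


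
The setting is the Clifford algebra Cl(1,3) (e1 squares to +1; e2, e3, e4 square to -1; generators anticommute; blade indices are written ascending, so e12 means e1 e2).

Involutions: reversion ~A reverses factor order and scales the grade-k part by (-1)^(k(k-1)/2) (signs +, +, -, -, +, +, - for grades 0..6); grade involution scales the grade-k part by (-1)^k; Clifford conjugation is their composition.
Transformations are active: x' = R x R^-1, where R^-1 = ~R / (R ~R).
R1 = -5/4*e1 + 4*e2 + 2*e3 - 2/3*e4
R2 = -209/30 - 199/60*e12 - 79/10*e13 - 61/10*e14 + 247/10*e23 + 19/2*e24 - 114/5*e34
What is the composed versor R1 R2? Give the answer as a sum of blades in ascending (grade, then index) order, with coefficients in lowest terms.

Distribute over the terms of R1 (each basis-blade product reordered to ascending indices, repeated generators contracted through their squares):
(-5/4*e1) R2 = 209/24*e1 + 199/48*e2 + 79/8*e3 + 61/8*e4 - 247/8*e123 - 95/8*e124 + 57/2*e134
(4*e2) R2 = -199/15*e1 - 418/15*e2 - 494/5*e3 - 38*e4 + 158/5*e123 + 122/5*e124 - 456/5*e234
(2*e3) R2 = -79/5*e1 + 247/5*e2 - 209/15*e3 + 228/5*e4 - 199/30*e123 + 61/5*e134 - 19*e234
(-2/3*e4) R2 = 61/15*e1 - 19/3*e2 + 76/5*e3 + 209/45*e4 + 199/90*e124 + 79/15*e134 - 247/15*e234
Summing the partial products and collecting blades:
Answer: -391/24*e1 + 4643/240*e2 - 10519/120*e3 + 7153/360*e4 - 709/120*e123 + 1061/72*e124 + 1379/30*e134 - 380/3*e234


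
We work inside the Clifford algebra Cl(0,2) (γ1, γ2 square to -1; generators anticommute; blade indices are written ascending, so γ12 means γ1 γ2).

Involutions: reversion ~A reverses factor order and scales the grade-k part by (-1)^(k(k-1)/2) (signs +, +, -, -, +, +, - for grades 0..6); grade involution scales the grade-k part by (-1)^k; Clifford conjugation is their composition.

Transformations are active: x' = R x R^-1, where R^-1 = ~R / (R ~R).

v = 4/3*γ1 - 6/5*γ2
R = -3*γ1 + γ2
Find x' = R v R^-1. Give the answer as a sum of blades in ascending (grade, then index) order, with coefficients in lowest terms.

~R = -3*γ1 + γ2, and R ~R = -10, so R^-1 = ~R / (-10).
R v = 26/5 + 34/15*γ12
Answer: 134/75*γ1 + 4/25*γ2


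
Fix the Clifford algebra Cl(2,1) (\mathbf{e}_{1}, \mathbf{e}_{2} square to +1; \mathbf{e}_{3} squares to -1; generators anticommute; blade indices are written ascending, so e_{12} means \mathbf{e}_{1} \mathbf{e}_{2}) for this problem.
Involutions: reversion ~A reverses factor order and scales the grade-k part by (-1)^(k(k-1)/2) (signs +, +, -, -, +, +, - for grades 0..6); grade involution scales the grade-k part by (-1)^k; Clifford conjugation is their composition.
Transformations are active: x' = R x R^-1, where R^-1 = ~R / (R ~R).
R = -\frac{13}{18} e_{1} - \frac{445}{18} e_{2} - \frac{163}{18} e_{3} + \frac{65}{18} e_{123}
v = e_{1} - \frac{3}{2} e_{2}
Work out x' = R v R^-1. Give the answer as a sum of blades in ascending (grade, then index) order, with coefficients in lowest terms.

~R = -\frac{13}{18} e_{1} - \frac{445}{18} e_{2} - \frac{163}{18} e_{3} - \frac{65}{18} e_{123}, and R ~R = \frac{1550}{3}, so R^-1 = ~R / (\frac{1550}{3}).
R v = \frac{1309}{36} + \frac{929}{36} e_{12} + \frac{521}{36} e_{13} - \frac{359}{36} e_{23}
Answer: -\frac{2983}{3100} e_{1} - \frac{551}{310} e_{2} - \frac{2833}{3100} e_{3}


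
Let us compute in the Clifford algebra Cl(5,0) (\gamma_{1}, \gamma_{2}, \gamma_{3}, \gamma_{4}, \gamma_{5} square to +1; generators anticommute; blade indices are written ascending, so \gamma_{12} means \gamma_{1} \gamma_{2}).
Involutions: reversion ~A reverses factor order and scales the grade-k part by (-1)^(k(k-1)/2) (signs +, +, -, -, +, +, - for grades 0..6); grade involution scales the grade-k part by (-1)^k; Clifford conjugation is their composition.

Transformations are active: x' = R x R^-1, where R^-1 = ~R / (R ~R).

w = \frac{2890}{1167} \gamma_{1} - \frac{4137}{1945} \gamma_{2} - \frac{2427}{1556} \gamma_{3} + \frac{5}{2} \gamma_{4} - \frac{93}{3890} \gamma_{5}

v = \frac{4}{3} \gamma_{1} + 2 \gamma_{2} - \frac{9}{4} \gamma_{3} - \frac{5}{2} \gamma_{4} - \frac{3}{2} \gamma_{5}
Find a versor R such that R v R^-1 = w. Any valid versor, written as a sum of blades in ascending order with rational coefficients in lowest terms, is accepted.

Construction: equal norms (both \frac{2785}{144}) license R = v + w = \frac{1482}{389} \gamma_{1} - \frac{247}{1945} \gamma_{2} - \frac{1482}{389} \gamma_{3} - \frac{2964}{1945} \gamma_{5} — nothing changes along that direction, while (v - w)/2 changes sign, so v maps onto w.
Answer: \frac{1482}{389} \gamma_{1} - \frac{247}{1945} \gamma_{2} - \frac{1482}{389} \gamma_{3} - \frac{2964}{1945} \gamma_{5}


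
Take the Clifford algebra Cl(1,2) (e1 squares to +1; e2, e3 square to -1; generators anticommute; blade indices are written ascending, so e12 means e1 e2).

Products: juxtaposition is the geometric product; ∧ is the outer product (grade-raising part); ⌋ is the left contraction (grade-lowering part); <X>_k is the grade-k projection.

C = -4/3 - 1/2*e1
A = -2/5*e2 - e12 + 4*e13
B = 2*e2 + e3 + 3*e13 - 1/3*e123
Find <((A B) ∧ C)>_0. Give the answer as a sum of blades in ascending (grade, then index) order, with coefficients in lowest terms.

step 1: 64/5 - 2*e1 + 4/3*e2 + 1/3*e3 + 2/15*e13 + 13/5*e23 - 39/5*e123
step 2: -256/15 - 56/15*e1 - 16/9*e2 - 4/9*e3 + 2/3*e12 - 1/90*e13 - 52/15*e23 + 91/10*e123
step 3: -256/15
Answer: -256/15


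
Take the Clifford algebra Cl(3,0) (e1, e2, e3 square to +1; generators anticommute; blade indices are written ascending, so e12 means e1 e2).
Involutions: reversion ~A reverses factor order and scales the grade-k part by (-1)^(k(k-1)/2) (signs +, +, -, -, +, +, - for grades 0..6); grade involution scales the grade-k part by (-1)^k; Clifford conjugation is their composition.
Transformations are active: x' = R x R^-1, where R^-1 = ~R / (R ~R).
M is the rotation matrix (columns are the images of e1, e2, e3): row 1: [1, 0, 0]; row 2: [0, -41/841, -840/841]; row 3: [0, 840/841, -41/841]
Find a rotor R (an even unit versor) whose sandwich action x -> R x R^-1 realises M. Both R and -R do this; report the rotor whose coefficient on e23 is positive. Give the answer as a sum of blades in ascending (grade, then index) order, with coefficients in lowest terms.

Method: write R = a + b12*e12 + b13*e13 + b23*e23 with a^2 + b12^2 + b13^2 + b23^2 = 1 (so R^-1 = ~R). Expanding the columns R e_j ~R gives tr M = 4a^2 - 1 and, from the antisymmetric part, M21 - M12 = -4a*b12, M13 - M31 = 4a*b13, M32 - M23 = -4a*b23.
Here tr M = 759/841, so a^2 = (1 + tr M)/4 = 400/841 and a = ±20/29. Taking a = 20/29: M21 - M12 = 0, M13 - M31 = 0, M32 - M23 = 1680/841, giving b12 = 0, b13 = 0, b23 = -21/29, i.e. R = 20/29 - 21/29*e23.
Its e23 coefficient is negative, so report the other preimage -R.
Answer: -20/29 + 21/29*e23. Recall the cover is two-to-one: with M of trace 759/841, both preimages act alike, and the stated e23 sign chooses the sheet.


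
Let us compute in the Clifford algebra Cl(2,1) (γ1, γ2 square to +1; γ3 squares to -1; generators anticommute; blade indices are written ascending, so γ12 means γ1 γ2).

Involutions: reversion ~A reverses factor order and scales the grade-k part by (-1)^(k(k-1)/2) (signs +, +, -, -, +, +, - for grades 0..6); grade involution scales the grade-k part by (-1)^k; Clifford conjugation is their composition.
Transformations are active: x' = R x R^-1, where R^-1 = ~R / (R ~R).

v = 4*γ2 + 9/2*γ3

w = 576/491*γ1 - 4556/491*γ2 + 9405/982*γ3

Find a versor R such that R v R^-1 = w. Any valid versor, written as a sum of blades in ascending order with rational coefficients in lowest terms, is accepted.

Take R = v + w = 576/491*γ1 - 2592/491*γ2 + 6912/491*γ3. Because q(v) = q(w) = -17/4, conjugation by R sends v exactly to w.
Answer: 576/491*γ1 - 2592/491*γ2 + 6912/491*γ3


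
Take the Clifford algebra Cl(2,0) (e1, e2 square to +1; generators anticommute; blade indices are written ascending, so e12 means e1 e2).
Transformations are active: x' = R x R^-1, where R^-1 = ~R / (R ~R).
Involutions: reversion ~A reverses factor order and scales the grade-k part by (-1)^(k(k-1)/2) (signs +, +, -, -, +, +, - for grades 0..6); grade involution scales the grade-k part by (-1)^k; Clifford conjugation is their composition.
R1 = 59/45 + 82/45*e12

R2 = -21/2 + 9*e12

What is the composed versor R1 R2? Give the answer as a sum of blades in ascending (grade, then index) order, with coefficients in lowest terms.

Distribute over the terms of R1 (each basis-blade product reordered to ascending indices, repeated generators contracted through their squares):
(59/45) R2 = -413/30 + 59/5*e12
(82/45*e12) R2 = -82/5 - 287/15*e12
Summing the partial products and collecting blades:
Answer: -181/6 - 22/3*e12


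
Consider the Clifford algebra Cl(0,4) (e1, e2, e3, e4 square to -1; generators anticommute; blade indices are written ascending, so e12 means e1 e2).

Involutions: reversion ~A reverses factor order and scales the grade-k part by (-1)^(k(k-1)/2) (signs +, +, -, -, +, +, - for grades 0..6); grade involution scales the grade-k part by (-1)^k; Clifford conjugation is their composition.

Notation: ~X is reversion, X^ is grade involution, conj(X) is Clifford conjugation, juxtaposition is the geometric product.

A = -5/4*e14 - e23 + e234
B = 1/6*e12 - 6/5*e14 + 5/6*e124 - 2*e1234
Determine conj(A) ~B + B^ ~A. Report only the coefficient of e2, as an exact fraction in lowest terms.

first term: -3/2 + 2*e1 - 25/24*e2 + 2/3*e13 + 2*e14 + 5/2*e23 + 5/24*e24 + 6/5*e123 - e134 + 6/5*e1234
second term: 3/2 + 2*e1 - 25/24*e2 + 2/3*e13 + 2*e14 + 5/2*e23 + 5/24*e24 - 6/5*e123 + e134 - 6/5*e1234
Answer: -25/12


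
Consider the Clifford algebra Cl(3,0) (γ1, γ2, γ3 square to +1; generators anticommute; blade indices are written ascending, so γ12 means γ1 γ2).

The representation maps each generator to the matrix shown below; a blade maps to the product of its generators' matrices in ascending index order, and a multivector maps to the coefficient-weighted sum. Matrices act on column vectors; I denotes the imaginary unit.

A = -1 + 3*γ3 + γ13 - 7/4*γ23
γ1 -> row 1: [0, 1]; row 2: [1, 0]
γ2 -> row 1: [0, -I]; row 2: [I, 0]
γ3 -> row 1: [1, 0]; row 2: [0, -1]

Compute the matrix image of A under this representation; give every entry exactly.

Bivector images (products of the table entries): rho(γ13) = rho(γ1)rho(γ3) = row 1: [0, -1]; row 2: [1, 0]; rho(γ23) = rho(γ2)rho(γ3) = row 1: [0, I]; row 2: [I, 0].
M = (-1)*1 + (3)*rho(γ3) + (1)*rho(γ13) + (-7/4)*rho(γ23), summed entrywise (1 is the identity matrix):
Answer: row 1: [2, -1 - 7*I/4]; row 2: [1 - 7*I/4, -4]


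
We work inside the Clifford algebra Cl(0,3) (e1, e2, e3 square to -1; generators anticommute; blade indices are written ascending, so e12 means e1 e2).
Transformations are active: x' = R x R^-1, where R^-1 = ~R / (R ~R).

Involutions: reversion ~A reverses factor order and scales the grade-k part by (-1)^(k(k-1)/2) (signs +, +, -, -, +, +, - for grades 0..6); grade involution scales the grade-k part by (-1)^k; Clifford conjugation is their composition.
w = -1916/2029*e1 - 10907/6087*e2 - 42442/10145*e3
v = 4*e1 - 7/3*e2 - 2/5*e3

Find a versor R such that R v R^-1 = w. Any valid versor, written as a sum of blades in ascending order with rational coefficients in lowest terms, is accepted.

Construction: equal norms (both -4861/225) license R = v + w = 6200/2029*e1 - 8370/2029*e2 - 9300/2029*e3 — nothing changes along that direction, while (v - w)/2 changes sign, so v maps onto w.
Answer: 6200/2029*e1 - 8370/2029*e2 - 9300/2029*e3


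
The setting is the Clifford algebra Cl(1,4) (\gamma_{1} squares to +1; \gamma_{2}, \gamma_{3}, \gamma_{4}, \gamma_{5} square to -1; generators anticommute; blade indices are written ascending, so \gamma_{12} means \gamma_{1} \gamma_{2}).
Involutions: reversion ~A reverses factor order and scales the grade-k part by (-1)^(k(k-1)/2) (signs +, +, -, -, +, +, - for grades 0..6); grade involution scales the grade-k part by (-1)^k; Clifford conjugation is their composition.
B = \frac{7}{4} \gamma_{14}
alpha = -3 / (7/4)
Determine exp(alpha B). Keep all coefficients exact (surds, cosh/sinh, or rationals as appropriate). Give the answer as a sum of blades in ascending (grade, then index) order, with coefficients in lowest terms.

B^2 = (\frac{7}{4})^2*(\gamma_{14})^2 = \frac{49}{16}*(+1) = \frac{49}{16} (a basis 2-blade squares to minus the product of its generators' squares).
B^2 = \frac{49}{16} — the positive square puts this in the hyperbolic regime; l = \frac{7}{4}, alpha*l = -3, so exp(alpha B) = cosh(-3) + (sinh(-3)/(\frac{7}{4}))*B = \cosh{\left(3 \right)} + (- \frac{4 \sinh{\left(3 \right)}}{7})*B.
Answer: \cosh{\left(3 \right)} - \sinh{\left(3 \right)} \gamma_{14}


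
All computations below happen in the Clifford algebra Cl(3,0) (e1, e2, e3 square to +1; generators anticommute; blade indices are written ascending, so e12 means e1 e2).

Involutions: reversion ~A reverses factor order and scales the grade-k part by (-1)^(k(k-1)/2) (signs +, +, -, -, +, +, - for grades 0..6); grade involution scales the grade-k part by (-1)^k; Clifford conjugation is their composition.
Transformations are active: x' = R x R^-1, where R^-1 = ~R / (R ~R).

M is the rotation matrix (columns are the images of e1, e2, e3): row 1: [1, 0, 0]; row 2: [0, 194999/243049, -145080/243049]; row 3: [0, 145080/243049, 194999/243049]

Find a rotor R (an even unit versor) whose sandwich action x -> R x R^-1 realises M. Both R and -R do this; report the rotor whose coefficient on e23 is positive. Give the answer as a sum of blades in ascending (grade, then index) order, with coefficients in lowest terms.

Method: write R = a + b12*e12 + b13*e13 + b23*e23 with a^2 + b12^2 + b13^2 + b23^2 = 1 (so R^-1 = ~R). Expanding the columns R e_j ~R gives tr M = 4a^2 - 1 and, from the antisymmetric part, M21 - M12 = -4a*b12, M13 - M31 = 4a*b13, M32 - M23 = -4a*b23.
Here tr M = 633047/243049, so a^2 = (1 + tr M)/4 = 219024/243049 and a = ±468/493. Taking a = 468/493: M21 - M12 = 0, M13 - M31 = 0, M32 - M23 = 290160/243049, giving b12 = 0, b13 = 0, b23 = -155/493, i.e. R = 468/493 - 155/493*e23.
Its e23 coefficient is negative, so report the other preimage -R.
Answer: -468/493 + 155/493*e23. Sheet selection: the two-to-one cover makes ±R indistinguishable at the matrix level (trace 633047/243049), so uniqueness comes from the required sign on e23.


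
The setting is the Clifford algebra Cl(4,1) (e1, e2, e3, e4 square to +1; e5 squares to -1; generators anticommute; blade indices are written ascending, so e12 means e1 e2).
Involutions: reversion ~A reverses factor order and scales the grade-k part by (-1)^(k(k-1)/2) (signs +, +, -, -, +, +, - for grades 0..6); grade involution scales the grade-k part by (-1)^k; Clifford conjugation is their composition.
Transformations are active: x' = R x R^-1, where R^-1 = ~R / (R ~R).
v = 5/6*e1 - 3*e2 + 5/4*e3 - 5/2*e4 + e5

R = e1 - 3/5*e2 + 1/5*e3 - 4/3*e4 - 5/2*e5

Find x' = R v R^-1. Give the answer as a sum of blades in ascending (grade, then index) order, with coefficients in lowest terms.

~R = e1 - 3/5*e2 + 1/5*e3 - 4/3*e4 - 5/2*e5, and R ~R = -553/180, so R^-1 = ~R / (-553/180).
R v = 523/60 - 5/2*e12 + 13/12*e13 - 25/18*e14 + 37/12*e15 - 3/20*e23 - 5/2*e24 - 81/10*e25 + 7/6*e34 + 133/40*e35 - 91/12*e45
Answer: -21593/3318*e1 + 17709/2765*e2 - 26377/11060*e3 + 11133/1106*e4 + 7292/553*e5


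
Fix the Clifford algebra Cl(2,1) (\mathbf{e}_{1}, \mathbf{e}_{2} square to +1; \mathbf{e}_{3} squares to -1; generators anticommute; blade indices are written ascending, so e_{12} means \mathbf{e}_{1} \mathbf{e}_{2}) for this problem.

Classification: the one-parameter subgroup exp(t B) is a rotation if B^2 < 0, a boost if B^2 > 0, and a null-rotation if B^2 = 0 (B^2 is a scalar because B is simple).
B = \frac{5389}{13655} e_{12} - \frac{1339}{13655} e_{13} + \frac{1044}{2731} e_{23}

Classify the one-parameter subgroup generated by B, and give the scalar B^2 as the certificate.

B^2 term by term: the squares give (\frac{5389}{13655})^2*(e_{12})^2 + (-\frac{1339}{13655})^2*(e_{13})^2 + (\frac{1044}{2731})^2*(e_{23})^2 = \frac{29041321}{186459025}*(-1) + \frac{1792921}{186459025}*(+1) + \frac{1089936}{7458361}*(+1) = 0 (each basis 2-blade squares to minus the product of its generators' squares); cross terms between blades sharing an index anticommute and cancel. So B^2 = 0.
Answer: null-rotation, certificate B^2 = 0. Because 0 is invariant under every versor sandwich, the classification follows from its sign alone.


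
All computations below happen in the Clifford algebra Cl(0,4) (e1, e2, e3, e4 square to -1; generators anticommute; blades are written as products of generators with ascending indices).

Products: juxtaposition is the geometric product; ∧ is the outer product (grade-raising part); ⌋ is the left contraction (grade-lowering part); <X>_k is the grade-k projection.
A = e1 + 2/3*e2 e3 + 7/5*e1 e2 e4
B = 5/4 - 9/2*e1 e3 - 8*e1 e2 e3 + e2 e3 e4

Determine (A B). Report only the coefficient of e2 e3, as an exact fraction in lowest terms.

step 1: 79/12*e1 + 9/2*e3 - 2/3*e4 + 3*e1 e2 + 7/5*e1 e3 + 53/6*e2 e3 - 56/5*e3 e4 + 7/4*e1 e2 e4 - 63/10*e2 e3 e4 + e1 e2 e3 e4
Answer: 53/6


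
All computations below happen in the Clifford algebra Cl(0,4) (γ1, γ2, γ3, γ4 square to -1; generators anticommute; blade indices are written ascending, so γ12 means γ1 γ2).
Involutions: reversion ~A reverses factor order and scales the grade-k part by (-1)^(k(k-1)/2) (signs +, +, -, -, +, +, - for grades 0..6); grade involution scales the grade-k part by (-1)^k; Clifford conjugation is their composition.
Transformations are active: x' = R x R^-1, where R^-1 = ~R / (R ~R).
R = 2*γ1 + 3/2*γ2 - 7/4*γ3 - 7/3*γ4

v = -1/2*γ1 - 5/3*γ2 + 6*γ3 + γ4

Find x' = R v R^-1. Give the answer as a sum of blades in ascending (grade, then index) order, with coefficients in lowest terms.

~R = 2*γ1 + 3/2*γ2 - 7/4*γ3 - 7/3*γ4, and R ~R = -2125/144, so R^-1 = ~R / (-2125/144).
R v = 49/3 - 31/12*γ12 + 89/8*γ13 + 5/6*γ14 + 73/12*γ23 - 43/18*γ24 + 49/4*γ34
Answer: -16691/4250*γ1 - 10543/6375*γ2 - 4518/2125*γ3 + 8851/2125*γ4


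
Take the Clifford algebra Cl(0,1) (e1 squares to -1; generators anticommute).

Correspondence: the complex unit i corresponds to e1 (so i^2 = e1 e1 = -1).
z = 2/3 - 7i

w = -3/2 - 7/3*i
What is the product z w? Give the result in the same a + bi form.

In blades: z = 2/3 - 7*e1, w = -3/2 - 7/3*e1.
Distribute z over w term by term (generator squares from the signature, products reordered to ascending indices): (2/3)*w = -1 - 14/9*e1; (-7*e1)*w = -49/3 + 21/2*e1.
Sum: -52/3 + 161/18*e1; translating back through the correspondence:
Answer: -52/3 + 161/18*i


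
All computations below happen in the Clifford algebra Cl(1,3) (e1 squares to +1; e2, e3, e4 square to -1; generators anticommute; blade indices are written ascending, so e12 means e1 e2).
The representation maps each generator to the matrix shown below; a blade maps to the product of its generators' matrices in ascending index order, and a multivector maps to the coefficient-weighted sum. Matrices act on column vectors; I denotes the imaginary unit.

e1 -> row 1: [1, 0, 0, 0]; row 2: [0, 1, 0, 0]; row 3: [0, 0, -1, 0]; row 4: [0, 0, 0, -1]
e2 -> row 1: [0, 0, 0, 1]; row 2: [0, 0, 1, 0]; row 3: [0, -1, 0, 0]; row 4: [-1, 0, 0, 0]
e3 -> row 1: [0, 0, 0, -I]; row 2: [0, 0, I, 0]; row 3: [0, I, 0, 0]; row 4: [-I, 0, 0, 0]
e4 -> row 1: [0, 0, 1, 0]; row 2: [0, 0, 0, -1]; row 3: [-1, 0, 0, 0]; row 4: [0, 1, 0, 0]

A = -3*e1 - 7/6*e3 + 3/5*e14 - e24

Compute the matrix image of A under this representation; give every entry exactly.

Bivector images (products of the table entries): rho(e14) = rho(e1)rho(e4) = row 1: [0, 0, 1, 0]; row 2: [0, 0, 0, -1]; row 3: [1, 0, 0, 0]; row 4: [0, -1, 0, 0]; rho(e24) = rho(e2)rho(e4) = row 1: [0, 1, 0, 0]; row 2: [-1, 0, 0, 0]; row 3: [0, 0, 0, 1]; row 4: [0, 0, -1, 0].
M = (-3)*rho(e1) + (-7/6)*rho(e3) + (3/5)*rho(e14) + (-1)*rho(e24), summed entrywise:
Answer: row 1: [-3, -1, 3/5, 7*I/6]; row 2: [1, -3, -7*I/6, -3/5]; row 3: [3/5, -7*I/6, 3, -1]; row 4: [7*I/6, -3/5, 1, 3]


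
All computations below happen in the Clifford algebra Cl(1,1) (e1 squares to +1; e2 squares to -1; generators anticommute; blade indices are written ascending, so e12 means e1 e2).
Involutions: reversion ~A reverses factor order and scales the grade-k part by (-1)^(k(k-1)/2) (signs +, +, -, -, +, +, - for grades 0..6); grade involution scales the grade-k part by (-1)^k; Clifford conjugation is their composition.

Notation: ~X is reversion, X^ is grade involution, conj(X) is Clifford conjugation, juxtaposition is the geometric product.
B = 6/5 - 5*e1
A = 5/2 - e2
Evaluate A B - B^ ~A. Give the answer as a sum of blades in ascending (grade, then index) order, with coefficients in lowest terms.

first term: 3 - 25/2*e1 - 6/5*e2 - 5*e12
second term: 3 + 25/2*e1 - 6/5*e2 - 5*e12
Answer: -25*e1


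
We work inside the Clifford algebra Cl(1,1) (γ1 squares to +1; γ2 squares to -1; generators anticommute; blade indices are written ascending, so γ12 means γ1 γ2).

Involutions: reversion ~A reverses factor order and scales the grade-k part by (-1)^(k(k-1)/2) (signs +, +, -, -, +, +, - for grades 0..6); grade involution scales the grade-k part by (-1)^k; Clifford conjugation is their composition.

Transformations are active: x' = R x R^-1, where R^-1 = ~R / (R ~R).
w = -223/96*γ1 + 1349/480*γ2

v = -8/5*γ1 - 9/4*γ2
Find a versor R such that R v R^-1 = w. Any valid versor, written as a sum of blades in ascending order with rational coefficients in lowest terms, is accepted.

Construction: equal norms (both -1001/400) license R = v + w = -1883/480*γ1 + 269/480*γ2 — nothing changes along that direction, while (v - w)/2 changes sign, so v maps onto w.
Answer: -1883/480*γ1 + 269/480*γ2


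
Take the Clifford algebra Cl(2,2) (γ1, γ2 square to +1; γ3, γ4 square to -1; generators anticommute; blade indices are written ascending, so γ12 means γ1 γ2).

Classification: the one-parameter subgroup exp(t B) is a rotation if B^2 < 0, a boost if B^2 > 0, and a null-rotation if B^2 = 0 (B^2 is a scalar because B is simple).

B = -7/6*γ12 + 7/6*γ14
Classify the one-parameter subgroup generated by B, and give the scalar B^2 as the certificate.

B^2 term by term: the squares give (-7/6)^2*(γ12)^2 + (7/6)^2*(γ14)^2 = 49/36*(-1) + 49/36*(+1) = 0 (each basis 2-blade squares to minus the product of its generators' squares); cross terms between blades sharing an index anticommute and cancel. So B^2 = 0.
Answer: null-rotation, certificate B^2 = 0. The scalar 0 is the complete invariant here: its sign names the subgroup type.


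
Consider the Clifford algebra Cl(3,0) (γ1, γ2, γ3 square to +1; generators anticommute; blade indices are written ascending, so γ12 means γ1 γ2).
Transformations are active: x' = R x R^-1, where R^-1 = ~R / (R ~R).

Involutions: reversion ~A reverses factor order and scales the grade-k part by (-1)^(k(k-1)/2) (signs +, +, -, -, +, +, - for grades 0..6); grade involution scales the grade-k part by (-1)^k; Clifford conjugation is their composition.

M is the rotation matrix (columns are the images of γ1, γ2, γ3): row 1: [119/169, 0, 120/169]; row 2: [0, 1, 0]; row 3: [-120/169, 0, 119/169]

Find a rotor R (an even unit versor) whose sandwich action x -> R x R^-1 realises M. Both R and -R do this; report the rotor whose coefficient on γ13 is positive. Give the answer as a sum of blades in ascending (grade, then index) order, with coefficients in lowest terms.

Method: write R = a + b12*γ12 + b13*γ13 + b23*γ23 with a^2 + b12^2 + b13^2 + b23^2 = 1 (so R^-1 = ~R). Expanding the columns R e_j ~R gives tr M = 4a^2 - 1 and, from the antisymmetric part, M21 - M12 = -4a*b12, M13 - M31 = 4a*b13, M32 - M23 = -4a*b23.
Here tr M = 407/169, so a^2 = (1 + tr M)/4 = 144/169 and a = ±12/13. Taking a = 12/13: M21 - M12 = 0, M13 - M31 = 240/169, M32 - M23 = 0, giving b12 = 0, b13 = 5/13, b23 = 0, i.e. R = 12/13 + 5/13*γ13.
Its γ13 coefficient is already positive.
Answer: 12/13 + 5/13*γ13. Why the constraint matters: R and -R act identically through the sandwich — M has trace 407/169 either way — so only the sign condition on γ13 picks one of the two preimages.
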